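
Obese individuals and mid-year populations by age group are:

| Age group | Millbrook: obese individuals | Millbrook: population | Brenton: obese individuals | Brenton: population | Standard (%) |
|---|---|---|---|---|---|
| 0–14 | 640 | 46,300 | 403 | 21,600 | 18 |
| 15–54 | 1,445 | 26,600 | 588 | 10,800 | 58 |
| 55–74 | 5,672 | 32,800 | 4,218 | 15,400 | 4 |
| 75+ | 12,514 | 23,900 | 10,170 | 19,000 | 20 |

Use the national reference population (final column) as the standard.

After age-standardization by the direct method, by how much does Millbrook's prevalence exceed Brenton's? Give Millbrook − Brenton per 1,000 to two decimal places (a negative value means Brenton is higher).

-7.31

Age-specific rates per 1,000 for Millbrook: 13.823, 54.323, 172.927, 523.598.
For Brenton: 18.657, 54.444, 273.896, 535.263.
Standard weights: 0.18, 0.58, 0.04, 0.20.
Millbrook: 0.1800×13.823 + 0.5800×54.323 + 0.0400×172.927 + 0.2000×523.598 = 145.6324 per 1,000.
Brenton: 0.1800×18.657 + 0.5800×54.444 + 0.0400×273.896 + 0.2000×535.263 = 152.9446 per 1,000.
Difference = 145.6324 − 152.9446 = -7.3122.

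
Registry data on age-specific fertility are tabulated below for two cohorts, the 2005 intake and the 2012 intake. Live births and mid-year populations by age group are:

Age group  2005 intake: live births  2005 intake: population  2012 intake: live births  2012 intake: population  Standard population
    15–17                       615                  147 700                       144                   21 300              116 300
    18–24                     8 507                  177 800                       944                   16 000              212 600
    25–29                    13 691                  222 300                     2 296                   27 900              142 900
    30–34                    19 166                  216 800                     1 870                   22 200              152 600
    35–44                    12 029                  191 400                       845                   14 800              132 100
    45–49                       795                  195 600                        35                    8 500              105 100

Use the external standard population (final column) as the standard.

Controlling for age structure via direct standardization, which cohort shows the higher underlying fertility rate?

Age-specific rates per 1 000 for the 2005 intake: 4.164, 47.846, 61.588, 88.404, 62.847, 4.064.
For the 2012 intake: 6.761, 59.000, 82.294, 84.234, 57.095, 4.118.
Standard total = 861 600; weights = 0.1350, 0.2468, 0.1659, 0.1771, 0.1533, 0.1220.
The 2005 intake: 0.1350×4.164 + 0.2468×47.846 + 0.1659×61.588 + 0.1771×88.404 + 0.1533×62.847 + 0.1220×4.064 = 48.3716 per 1 000.
The 2012 intake: 0.1350×6.761 + 0.2468×59.000 + 0.1659×82.294 + 0.1771×84.234 + 0.1533×57.095 + 0.1220×4.118 = 53.2945 per 1 000.

2012 intake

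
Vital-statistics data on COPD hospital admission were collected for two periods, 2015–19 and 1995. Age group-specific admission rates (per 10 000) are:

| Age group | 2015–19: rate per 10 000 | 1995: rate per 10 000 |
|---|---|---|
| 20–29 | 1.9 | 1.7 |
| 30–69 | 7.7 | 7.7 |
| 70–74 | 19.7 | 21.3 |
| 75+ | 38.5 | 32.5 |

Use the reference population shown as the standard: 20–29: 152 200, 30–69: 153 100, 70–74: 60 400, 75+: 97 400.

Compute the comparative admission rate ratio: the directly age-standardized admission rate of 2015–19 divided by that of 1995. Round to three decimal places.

Standard total = 463 100; weights = 0.3287, 0.3306, 0.1304, 0.2103.
2015–19: 0.3287×1.9 + 0.3306×7.7 + 0.1304×19.7 + 0.2103×38.5 = 13.8368 per 10 000.
1995: 0.3287×1.7 + 0.3306×7.7 + 0.1304×21.3 + 0.2103×32.5 = 12.7178 per 10 000.
Ratio = 13.8368 ÷ 12.7178 = 1.08799.

1.088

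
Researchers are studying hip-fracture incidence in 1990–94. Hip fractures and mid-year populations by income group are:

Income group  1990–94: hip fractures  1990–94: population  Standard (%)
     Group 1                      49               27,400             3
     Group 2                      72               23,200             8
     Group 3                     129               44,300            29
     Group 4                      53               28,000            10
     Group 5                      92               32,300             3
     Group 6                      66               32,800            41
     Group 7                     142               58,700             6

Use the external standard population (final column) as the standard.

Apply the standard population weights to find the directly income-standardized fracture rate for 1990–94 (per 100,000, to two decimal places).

Income-specific rates per 100,000 for 1990–94: 178.83, 310.34, 291.20, 189.29, 284.83, 201.22, 241.91.
Standard weights: 0.03, 0.08, 0.29, 0.10, 0.03, 0.41, 0.06.
Standardized rate: 0.0300×178.83 + 0.0800×310.34 + 0.2900×291.20 + 0.1000×189.29 + 0.0300×284.83 + 0.4100×201.22 + 0.0600×241.91 = 239.1274 per 100,000.

239.13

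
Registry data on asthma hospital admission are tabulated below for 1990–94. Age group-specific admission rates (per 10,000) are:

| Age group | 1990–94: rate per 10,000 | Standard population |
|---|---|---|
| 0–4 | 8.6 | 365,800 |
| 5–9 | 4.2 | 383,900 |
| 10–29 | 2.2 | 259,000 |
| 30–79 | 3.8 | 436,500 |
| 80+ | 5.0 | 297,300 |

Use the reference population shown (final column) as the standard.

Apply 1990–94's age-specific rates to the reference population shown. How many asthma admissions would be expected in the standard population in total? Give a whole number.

Expected asthma admissions = Σ (standard pop × age-specific rate ÷ 10,000)
= 365,800×8.6/10,000 + 383,900×4.2/10,000 + 259,000×2.2/10,000 + 436,500×3.8/10,000 + 297,300×5.0/10,000
= 314.59 + 161.24 + 56.98 + 165.87 + 148.65 = 847.33.

847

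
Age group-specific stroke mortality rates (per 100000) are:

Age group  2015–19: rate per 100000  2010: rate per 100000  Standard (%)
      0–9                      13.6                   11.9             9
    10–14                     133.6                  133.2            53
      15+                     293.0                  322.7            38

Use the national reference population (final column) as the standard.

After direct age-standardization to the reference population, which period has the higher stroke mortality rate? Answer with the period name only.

Standard weights: 0.09, 0.53, 0.38.
2015–19: 0.0900×13.6 + 0.5300×133.6 + 0.3800×293.0 = 183.3720 per 100000.
2010: 0.0900×11.9 + 0.5300×133.2 + 0.3800×322.7 = 194.2930 per 100000.

2010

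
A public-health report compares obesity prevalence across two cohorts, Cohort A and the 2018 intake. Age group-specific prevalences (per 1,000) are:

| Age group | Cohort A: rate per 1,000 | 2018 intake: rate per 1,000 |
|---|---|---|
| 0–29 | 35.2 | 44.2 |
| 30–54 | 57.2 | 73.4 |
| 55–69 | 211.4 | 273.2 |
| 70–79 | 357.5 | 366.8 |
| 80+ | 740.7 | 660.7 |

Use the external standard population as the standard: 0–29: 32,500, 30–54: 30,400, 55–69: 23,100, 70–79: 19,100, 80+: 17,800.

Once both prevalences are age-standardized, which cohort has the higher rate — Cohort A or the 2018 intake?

2018 intake

Standard total = 122,900; weights = 0.2644, 0.2474, 0.1880, 0.1554, 0.1448.
Cohort A: 0.2644×35.2 + 0.2474×57.2 + 0.1880×211.4 + 0.1554×357.5 + 0.1448×740.7 = 226.0287 per 1,000.
The 2018 intake: 0.2644×44.2 + 0.2474×73.4 + 0.1880×273.2 + 0.1554×366.8 + 0.1448×660.7 = 233.8903 per 1,000.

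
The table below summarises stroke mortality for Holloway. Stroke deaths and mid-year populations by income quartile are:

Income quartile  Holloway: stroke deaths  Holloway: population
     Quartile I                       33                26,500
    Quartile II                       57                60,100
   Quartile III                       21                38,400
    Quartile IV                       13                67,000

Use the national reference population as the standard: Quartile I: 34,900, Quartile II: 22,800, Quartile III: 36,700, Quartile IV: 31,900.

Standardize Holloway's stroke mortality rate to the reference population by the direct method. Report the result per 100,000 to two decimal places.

72.32

Income-specific rates per 100,000 for Holloway: 124.53, 94.84, 54.69, 19.40.
Standard total = 126,300; weights = 0.2763, 0.1805, 0.2906, 0.2526.
Standardized rate: 0.2763×124.53 + 0.1805×94.84 + 0.2906×54.69 + 0.2526×19.40 = 72.3232 per 100,000.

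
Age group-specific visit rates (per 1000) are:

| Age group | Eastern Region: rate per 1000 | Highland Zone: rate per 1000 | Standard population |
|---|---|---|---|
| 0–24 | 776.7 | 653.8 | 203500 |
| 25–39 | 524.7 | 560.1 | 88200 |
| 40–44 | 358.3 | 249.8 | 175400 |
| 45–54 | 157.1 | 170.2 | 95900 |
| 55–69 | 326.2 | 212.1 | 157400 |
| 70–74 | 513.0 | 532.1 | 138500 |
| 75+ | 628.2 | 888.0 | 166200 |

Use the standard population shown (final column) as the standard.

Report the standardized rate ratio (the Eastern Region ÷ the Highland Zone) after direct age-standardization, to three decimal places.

Standard total = 1025100; weights = 0.1985, 0.0860, 0.1711, 0.0936, 0.1535, 0.1351, 0.1621.
The Eastern Region: 0.1985×776.7 + 0.0860×524.7 + 0.1711×358.3 + 0.0936×157.1 + 0.1535×326.2 + 0.1351×513.0 + 0.1621×628.2 = 496.5856 per 1000.
The Highland Zone: 0.1985×653.8 + 0.0860×560.1 + 0.1711×249.8 + 0.0936×170.2 + 0.1535×212.1 + 0.1351×532.1 + 0.1621×888.0 = 485.0768 per 1000.
Ratio = 496.5856 ÷ 485.0768 = 1.02373.

1.024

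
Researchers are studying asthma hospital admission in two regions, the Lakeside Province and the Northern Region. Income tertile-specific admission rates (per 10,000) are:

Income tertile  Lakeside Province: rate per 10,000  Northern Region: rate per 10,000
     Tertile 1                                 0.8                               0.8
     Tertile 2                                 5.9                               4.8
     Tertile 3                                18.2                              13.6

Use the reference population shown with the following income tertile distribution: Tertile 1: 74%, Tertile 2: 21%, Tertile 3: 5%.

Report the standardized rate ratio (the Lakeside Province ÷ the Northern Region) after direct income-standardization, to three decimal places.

Standard weights: 0.74, 0.21, 0.05.
The Lakeside Province: 0.7400×0.8 + 0.2100×5.9 + 0.0500×18.2 = 2.7410 per 10,000.
The Northern Region: 0.7400×0.8 + 0.2100×4.8 + 0.0500×13.6 = 2.2800 per 10,000.
Ratio = 2.7410 ÷ 2.2800 = 1.20219.

1.202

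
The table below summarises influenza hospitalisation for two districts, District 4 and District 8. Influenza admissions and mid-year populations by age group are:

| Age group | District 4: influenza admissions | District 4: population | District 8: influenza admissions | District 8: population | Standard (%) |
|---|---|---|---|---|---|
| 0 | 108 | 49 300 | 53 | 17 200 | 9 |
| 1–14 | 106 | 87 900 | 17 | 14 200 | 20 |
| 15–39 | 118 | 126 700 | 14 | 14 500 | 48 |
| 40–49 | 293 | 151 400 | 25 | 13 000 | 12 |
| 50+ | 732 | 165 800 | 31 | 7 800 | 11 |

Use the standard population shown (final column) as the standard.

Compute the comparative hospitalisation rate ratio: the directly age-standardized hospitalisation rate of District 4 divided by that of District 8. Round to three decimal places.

Age-specific rates per 100 000 for District 4: 219.07, 120.59, 93.13, 193.53, 441.50.
For District 8: 308.14, 119.72, 96.55, 192.31, 397.44.
Standard weights: 0.09, 0.20, 0.48, 0.12, 0.11.
District 4: 0.0900×219.07 + 0.2000×120.59 + 0.4800×93.13 + 0.1200×193.53 + 0.1100×441.50 = 160.3262 per 100 000.
District 8: 0.0900×308.14 + 0.2000×119.72 + 0.4800×96.55 + 0.1200×192.31 + 0.1100×397.44 = 164.8159 per 100 000.
Ratio = 160.3262 ÷ 164.8159 = 0.97276.

0.973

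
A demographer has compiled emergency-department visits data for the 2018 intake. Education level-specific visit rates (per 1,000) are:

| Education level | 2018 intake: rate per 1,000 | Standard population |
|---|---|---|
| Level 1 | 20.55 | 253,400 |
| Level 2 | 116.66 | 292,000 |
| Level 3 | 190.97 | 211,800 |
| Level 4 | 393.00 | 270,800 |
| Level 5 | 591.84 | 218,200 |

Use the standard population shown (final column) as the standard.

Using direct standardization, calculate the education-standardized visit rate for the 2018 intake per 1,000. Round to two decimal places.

253.00

Standard total = 1,246,200; weights = 0.2033, 0.2343, 0.1700, 0.2173, 0.1751.
Standardized rate: 0.2033×20.55 + 0.2343×116.66 + 0.1700×190.97 + 0.2173×393.00 + 0.1751×591.84 = 252.9958 per 1,000.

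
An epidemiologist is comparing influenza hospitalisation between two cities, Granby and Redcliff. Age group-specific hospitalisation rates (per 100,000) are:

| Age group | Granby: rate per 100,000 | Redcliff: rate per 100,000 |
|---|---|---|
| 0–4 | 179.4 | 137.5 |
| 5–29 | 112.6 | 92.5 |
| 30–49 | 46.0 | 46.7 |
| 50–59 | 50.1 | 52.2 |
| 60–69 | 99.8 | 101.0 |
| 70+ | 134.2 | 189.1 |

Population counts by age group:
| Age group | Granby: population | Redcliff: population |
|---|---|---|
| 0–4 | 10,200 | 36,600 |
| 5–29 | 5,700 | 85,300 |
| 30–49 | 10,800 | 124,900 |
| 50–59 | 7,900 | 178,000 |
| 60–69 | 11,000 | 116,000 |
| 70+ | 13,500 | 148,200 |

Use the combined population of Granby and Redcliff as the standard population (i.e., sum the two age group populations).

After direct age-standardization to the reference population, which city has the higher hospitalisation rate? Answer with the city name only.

Redcliff

Combined standard total = 748,100; weights = 0.0626, 0.1216, 0.1814, 0.2485, 0.1698, 0.2161.
Granby: 0.0626×179.4 + 0.1216×112.6 + 0.1814×46.0 + 0.2485×50.1 + 0.1698×99.8 + 0.2161×134.2 = 91.6629 per 100,000.
Redcliff: 0.0626×137.5 + 0.1216×92.5 + 0.1814×46.7 + 0.2485×52.2 + 0.1698×101.0 + 0.2161×189.1 = 99.3158 per 100,000.
The crude rates (106.16 vs 98.39) would put Granby higher, but that reflects its age composition; once standardized to a common age structure, Redcliff has the higher underlying rate.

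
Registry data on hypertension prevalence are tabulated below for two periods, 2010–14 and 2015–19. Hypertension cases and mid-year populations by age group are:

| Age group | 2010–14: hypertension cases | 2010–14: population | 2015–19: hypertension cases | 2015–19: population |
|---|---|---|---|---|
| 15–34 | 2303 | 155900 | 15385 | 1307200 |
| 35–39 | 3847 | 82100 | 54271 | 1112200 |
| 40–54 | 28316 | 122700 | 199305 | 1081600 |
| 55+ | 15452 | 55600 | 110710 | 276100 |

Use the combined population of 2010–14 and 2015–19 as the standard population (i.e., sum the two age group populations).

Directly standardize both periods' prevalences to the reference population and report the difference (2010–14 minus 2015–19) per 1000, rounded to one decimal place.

Age-specific rates per 1000 for 2010–14: 14.772, 46.857, 230.774, 277.914.
For 2015–19: 11.769, 48.796, 184.269, 400.978.
Combined standard total = 4193400; weights = 0.3489, 0.2848, 0.2872, 0.0791.
2010–14: 0.3489×14.772 + 0.2848×46.857 + 0.2872×230.774 + 0.0791×277.914 = 106.7584 per 1000.
2015–19: 0.3489×11.769 + 0.2848×48.796 + 0.2872×184.269 + 0.0791×400.978 = 102.6413 per 1000.
Difference = 106.7584 − 102.6413 = 4.1171.

4.1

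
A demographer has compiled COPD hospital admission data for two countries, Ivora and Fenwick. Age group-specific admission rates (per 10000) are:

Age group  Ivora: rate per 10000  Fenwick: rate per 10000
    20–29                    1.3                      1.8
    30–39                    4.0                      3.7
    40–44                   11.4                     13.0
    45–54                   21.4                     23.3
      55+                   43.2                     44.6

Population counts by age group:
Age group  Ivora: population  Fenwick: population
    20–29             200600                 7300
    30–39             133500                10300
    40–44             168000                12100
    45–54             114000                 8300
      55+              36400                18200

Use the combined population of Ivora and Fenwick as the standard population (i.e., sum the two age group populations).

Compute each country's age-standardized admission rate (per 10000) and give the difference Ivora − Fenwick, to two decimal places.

-0.93

Combined standard total = 708700; weights = 0.2934, 0.2029, 0.2541, 0.1726, 0.0770.
Ivora: 0.2934×1.3 + 0.2029×4.0 + 0.2541×11.4 + 0.1726×21.4 + 0.0770×43.2 = 11.1113 per 10000.
Fenwick: 0.2934×1.8 + 0.2029×3.7 + 0.2541×13.0 + 0.1726×23.3 + 0.0770×44.6 = 12.0394 per 10000.
Difference = 11.1113 − 12.0394 = -0.9282.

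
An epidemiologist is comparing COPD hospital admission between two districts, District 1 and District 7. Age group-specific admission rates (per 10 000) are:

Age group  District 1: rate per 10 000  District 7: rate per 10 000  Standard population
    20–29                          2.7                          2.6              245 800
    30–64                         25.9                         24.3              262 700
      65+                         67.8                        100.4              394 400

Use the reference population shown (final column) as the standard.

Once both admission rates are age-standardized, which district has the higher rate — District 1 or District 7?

Standard total = 902 900; weights = 0.2722, 0.2910, 0.4368.
District 1: 0.2722×2.7 + 0.2910×25.9 + 0.4368×67.8 = 37.8867 per 10 000.
District 7: 0.2722×2.6 + 0.2910×24.3 + 0.4368×100.4 = 51.6341 per 10 000.

District 7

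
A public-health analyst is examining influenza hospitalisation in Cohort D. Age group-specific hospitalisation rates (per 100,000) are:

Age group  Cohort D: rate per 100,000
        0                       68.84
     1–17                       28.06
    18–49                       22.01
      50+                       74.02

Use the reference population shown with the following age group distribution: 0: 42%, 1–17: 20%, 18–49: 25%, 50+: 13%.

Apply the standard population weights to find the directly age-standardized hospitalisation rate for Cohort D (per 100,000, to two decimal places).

Standard weights: 0.42, 0.20, 0.25, 0.13.
Standardized rate: 0.4200×68.84 + 0.2000×28.06 + 0.2500×22.01 + 0.1300×74.02 = 49.6499 per 100,000.

49.65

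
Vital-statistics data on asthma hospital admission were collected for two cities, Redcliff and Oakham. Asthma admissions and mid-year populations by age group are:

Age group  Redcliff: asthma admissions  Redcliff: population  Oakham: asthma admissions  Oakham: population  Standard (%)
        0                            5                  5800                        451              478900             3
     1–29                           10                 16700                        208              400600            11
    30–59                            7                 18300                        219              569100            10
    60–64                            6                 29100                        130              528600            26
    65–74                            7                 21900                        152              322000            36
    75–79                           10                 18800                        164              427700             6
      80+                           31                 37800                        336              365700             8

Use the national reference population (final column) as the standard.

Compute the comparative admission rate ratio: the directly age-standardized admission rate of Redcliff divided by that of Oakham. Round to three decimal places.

Age-specific rates per 10000 for Redcliff: 8.62, 5.99, 3.83, 2.06, 3.20, 5.32, 8.20.
For Oakham: 9.42, 5.19, 3.85, 2.46, 4.72, 3.83, 9.19.
Standard weights: 0.03, 0.11, 0.10, 0.26, 0.36, 0.06, 0.08.
Redcliff: 0.0300×8.62 + 0.1100×5.99 + 0.1000×3.83 + 0.2600×2.06 + 0.3600×3.20 + 0.0600×5.32 + 0.0800×8.20 = 3.9618 per 10000.
Oakham: 0.0300×9.42 + 0.1100×5.19 + 0.1000×3.85 + 0.2600×2.46 + 0.3600×4.72 + 0.0600×3.83 + 0.0800×9.19 = 4.5424 per 10000.
Ratio = 3.9618 ÷ 4.5424 = 0.87219.

0.872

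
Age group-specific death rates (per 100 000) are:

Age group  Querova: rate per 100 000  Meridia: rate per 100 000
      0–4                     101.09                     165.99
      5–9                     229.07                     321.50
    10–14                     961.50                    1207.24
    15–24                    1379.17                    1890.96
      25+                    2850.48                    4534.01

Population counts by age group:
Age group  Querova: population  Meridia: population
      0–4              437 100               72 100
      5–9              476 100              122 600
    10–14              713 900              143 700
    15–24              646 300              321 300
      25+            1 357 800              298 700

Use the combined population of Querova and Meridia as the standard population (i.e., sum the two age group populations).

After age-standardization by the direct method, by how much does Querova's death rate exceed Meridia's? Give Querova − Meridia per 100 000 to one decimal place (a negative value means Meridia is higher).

Combined standard total = 4 589 600; weights = 0.1109, 0.1304, 0.1869, 0.2108, 0.3609.
Querova: 0.1109×101.09 + 0.1304×229.07 + 0.1869×961.50 + 0.2108×1379.17 + 0.3609×2850.48 = 1540.3318 per 100 000.
Meridia: 0.1109×165.99 + 0.1304×321.50 + 0.1869×1207.24 + 0.2108×1890.96 + 0.3609×4534.01 = 2321.0331 per 100 000.
Difference = 1540.3318 − 2321.0331 = -780.7014.

-780.7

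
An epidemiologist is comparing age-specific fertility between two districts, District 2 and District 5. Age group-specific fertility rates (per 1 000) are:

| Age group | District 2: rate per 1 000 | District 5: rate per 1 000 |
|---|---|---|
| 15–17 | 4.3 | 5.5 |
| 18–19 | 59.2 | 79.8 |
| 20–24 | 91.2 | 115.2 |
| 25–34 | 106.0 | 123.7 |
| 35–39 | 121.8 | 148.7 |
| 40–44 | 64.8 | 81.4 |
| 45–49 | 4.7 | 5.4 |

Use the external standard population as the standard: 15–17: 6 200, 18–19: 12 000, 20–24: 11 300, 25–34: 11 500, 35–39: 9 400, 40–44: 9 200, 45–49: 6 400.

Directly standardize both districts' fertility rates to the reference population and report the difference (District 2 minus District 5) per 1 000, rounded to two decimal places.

-17.26

Standard total = 66 000; weights = 0.0939, 0.1818, 0.1712, 0.1742, 0.1424, 0.1394, 0.0970.
District 2: 0.0939×4.3 + 0.1818×59.2 + 0.1712×91.2 + 0.1742×106.0 + 0.1424×121.8 + 0.1394×64.8 + 0.0970×4.7 = 72.0876 per 1 000.
District 5: 0.0939×5.5 + 0.1818×79.8 + 0.1712×115.2 + 0.1742×123.7 + 0.1424×148.7 + 0.1394×81.4 + 0.0970×5.4 = 89.3520 per 1 000.
Difference = 72.0876 − 89.3520 = -17.2644.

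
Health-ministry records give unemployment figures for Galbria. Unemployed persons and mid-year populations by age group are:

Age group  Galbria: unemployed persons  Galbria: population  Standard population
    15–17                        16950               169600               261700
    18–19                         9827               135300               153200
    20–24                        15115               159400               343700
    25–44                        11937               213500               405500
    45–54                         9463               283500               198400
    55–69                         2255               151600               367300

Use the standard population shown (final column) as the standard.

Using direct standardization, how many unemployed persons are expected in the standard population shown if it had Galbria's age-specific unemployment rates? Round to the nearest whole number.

104631

Age-specific rates per 1000 for Galbria: 99.941, 72.631, 94.824, 55.911, 33.379, 14.875.
Expected unemployed persons = Σ (standard pop × age-specific rate ÷ 1000)
= 261700×99.941/1000 + 153200×72.631/1000 + 343700×94.824/1000 + 405500×55.911/1000 + 198400×33.379/1000 + 367300×14.875/1000
= 26154.57 + 11127.10 + 32591.13 + 22671.91 + 6622.43 + 5463.47 = 104630.60.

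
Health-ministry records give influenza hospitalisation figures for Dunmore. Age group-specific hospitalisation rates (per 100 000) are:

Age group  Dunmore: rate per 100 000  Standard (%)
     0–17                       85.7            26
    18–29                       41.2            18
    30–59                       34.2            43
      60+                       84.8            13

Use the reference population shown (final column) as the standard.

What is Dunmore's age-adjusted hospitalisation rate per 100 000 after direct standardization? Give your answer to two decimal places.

Standard weights: 0.26, 0.18, 0.43, 0.13.
Standardized rate: 0.2600×85.7 + 0.1800×41.2 + 0.4300×34.2 + 0.1300×84.8 = 55.4280 per 100 000.

55.43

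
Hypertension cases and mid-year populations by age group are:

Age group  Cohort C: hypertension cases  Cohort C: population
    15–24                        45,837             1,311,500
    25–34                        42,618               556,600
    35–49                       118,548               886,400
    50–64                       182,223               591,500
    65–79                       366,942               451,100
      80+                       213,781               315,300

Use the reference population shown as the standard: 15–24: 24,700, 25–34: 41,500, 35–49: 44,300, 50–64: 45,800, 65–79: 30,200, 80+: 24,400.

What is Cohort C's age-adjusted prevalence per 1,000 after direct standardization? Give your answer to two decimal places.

Age-specific rates per 1,000 for Cohort C: 34.950, 76.568, 133.741, 308.069, 813.438, 678.024.
Standard total = 210,900; weights = 0.1171, 0.1968, 0.2101, 0.2172, 0.1432, 0.1157.
Standardized rate: 0.1171×34.950 + 0.1968×76.568 + 0.2101×133.741 + 0.2172×308.069 + 0.1432×813.438 + 0.1157×678.024 = 309.0791 per 1,000.

309.08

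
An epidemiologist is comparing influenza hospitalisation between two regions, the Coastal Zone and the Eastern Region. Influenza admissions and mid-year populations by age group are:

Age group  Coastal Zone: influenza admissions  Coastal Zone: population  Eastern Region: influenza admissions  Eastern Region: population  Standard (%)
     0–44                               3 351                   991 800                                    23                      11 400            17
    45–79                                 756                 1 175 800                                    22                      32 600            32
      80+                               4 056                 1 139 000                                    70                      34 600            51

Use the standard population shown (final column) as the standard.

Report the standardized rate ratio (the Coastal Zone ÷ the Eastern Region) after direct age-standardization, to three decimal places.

Age-specific rates per 100 000 for the Coastal Zone: 337.87, 64.30, 356.10.
For the Eastern Region: 201.75, 67.48, 202.31.
Standard weights: 0.17, 0.32, 0.51.
The Coastal Zone: 0.1700×337.87 + 0.3200×64.30 + 0.5100×356.10 = 259.6249 per 100 000.
The Eastern Region: 0.1700×201.75 + 0.3200×67.48 + 0.5100×202.31 = 159.0725 per 100 000.
Ratio = 259.6249 ÷ 159.0725 = 1.63212.

1.632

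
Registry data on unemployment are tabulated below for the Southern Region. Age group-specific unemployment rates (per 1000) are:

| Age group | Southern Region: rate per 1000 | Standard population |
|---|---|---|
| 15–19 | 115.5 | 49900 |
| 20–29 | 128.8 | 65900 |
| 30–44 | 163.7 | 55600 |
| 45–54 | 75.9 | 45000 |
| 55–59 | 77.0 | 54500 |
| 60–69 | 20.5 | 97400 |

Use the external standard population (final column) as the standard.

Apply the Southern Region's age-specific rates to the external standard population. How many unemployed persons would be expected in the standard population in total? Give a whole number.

32962

Expected unemployed persons = Σ (standard pop × age-specific rate ÷ 1000)
= 49900×115.5/1000 + 65900×128.8/1000 + 55600×163.7/1000 + 45000×75.9/1000 + 54500×77.0/1000 + 97400×20.5/1000
= 5763.45 + 8487.92 + 9101.72 + 3415.50 + 4196.50 + 1996.70 = 32961.79.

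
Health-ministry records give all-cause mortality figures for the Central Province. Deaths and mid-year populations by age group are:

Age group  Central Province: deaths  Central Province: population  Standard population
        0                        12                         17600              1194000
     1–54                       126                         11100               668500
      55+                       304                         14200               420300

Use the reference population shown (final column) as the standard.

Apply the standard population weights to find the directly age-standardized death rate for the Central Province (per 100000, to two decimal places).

Age-specific rates per 100000 for the Central Province: 68.18, 1135.14, 2140.85.
Standard total = 2282800; weights = 0.5230, 0.2928, 0.1841.
Standardized rate: 0.5230×68.18 + 0.2928×1135.14 + 0.1841×2140.85 = 762.2412 per 100000.

762.24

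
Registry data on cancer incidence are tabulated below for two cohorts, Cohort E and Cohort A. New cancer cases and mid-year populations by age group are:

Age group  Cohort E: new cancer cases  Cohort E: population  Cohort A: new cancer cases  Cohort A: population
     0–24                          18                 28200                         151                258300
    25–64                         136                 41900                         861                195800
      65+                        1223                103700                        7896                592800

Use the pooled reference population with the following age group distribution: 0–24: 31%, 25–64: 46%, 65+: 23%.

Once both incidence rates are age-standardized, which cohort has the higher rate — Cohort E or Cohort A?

Age-specific rates per 100000 for Cohort E: 63.83, 324.58, 1179.36.
For Cohort A: 58.46, 439.73, 1331.98.
Standard weights: 0.31, 0.46, 0.23.
Cohort E: 0.3100×63.83 + 0.4600×324.58 + 0.2300×1179.36 = 440.3487 per 100000.
Cohort A: 0.3100×58.46 + 0.4600×439.73 + 0.2300×1331.98 = 526.7564 per 100000.

Cohort A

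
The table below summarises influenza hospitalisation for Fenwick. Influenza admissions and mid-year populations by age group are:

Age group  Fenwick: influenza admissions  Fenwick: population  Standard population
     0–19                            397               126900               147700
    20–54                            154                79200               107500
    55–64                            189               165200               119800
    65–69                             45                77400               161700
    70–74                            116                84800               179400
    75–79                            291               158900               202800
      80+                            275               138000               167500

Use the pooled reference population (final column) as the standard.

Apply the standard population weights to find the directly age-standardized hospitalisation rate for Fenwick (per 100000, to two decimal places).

170.54

Age-specific rates per 100000 for Fenwick: 312.84, 194.44, 114.41, 58.14, 136.79, 183.13, 199.28.
Standard total = 1086400; weights = 0.1360, 0.0990, 0.1103, 0.1488, 0.1651, 0.1867, 0.1542.
Standardized rate: 0.1360×312.84 + 0.0990×194.44 + 0.1103×114.41 + 0.1488×58.14 + 0.1651×136.79 + 0.1867×183.13 + 0.1542×199.28 = 170.5411 per 100000.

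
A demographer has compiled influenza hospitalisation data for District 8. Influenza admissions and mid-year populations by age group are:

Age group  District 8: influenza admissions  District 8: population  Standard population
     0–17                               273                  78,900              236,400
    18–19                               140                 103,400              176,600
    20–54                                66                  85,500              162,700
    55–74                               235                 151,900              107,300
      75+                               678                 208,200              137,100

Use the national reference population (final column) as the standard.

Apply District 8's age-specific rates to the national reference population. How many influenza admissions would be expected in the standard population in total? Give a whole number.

Age-specific rates per 100,000 for District 8: 346.01, 135.40, 77.19, 154.71, 325.65.
Expected influenza admissions = Σ (standard pop × age-specific rate ÷ 100,000)
= 236,400×346.01/100,000 + 176,600×135.40/100,000 + 162,700×77.19/100,000 + 107,300×154.71/100,000 + 137,100×325.65/100,000
= 817.96 + 239.11 + 125.59 + 166.00 + 446.46 = 1795.13.

1795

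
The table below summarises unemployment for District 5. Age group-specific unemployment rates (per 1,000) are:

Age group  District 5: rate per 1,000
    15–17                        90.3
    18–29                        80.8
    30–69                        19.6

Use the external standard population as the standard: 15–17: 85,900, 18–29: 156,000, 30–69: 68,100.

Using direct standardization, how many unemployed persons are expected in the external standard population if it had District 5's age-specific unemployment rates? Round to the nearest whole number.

Expected unemployed persons = Σ (standard pop × age-specific rate ÷ 1,000)
= 85,900×90.3/1,000 + 156,000×80.8/1,000 + 68,100×19.6/1,000
= 7756.77 + 12604.80 + 1334.76 = 21696.33.

21696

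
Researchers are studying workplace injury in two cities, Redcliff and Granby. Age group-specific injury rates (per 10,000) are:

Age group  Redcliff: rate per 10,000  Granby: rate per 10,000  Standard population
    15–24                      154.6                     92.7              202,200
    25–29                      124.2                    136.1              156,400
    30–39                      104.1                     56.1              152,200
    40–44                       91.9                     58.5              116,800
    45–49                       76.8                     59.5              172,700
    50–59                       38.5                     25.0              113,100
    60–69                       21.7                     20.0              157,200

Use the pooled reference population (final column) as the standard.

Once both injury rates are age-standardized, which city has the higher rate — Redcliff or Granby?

Redcliff

Standard total = 1,070,600; weights = 0.1889, 0.1461, 0.1422, 0.1091, 0.1613, 0.1056, 0.1468.
Redcliff: 0.1889×154.6 + 0.1461×124.2 + 0.1422×104.1 + 0.1091×91.9 + 0.1613×76.8 + 0.1056×38.5 + 0.1468×21.7 = 91.8101 per 10,000.
Granby: 0.1889×92.7 + 0.1461×136.1 + 0.1422×56.1 + 0.1091×58.5 + 0.1613×59.5 + 0.1056×25.0 + 0.1468×20.0 = 66.9235 per 10,000.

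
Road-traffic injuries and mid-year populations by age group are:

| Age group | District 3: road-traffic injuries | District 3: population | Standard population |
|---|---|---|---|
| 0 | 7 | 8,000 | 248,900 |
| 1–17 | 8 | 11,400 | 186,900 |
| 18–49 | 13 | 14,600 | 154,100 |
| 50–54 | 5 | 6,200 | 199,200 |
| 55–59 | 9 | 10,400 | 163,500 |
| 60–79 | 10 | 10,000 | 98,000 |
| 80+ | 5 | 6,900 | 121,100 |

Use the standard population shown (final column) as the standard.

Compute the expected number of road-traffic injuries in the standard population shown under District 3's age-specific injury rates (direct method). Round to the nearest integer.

974

Age-specific rates per 100,000 for District 3: 87.50, 70.18, 89.04, 80.65, 86.54, 100.00, 72.46.
Expected road-traffic injuries = Σ (standard pop × age-specific rate ÷ 100,000)
= 248,900×87.50/100,000 + 186,900×70.18/100,000 + 154,100×89.04/100,000 + 199,200×80.65/100,000 + 163,500×86.54/100,000 + 98,000×100.00/100,000 + 121,100×72.46/100,000
= 217.79 + 131.16 + 137.21 + 160.65 + 141.49 + 98.00 + 87.75 = 974.05.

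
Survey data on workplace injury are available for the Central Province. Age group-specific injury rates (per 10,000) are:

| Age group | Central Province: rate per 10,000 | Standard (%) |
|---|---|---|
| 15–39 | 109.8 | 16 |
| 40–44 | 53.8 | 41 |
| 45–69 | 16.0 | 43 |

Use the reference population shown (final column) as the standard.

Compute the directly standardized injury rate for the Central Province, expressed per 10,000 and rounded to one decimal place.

Standard weights: 0.16, 0.41, 0.43.
Standardized rate: 0.1600×109.8 + 0.4100×53.8 + 0.4300×16.0 = 46.5060 per 10,000.

46.5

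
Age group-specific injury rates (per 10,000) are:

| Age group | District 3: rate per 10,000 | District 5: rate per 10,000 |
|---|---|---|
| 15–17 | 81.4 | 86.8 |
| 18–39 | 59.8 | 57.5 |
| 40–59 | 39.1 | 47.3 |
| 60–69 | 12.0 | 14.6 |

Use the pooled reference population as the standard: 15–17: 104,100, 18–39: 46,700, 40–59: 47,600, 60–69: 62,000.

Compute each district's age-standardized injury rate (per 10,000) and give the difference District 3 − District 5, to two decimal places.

Standard total = 260,400; weights = 0.3998, 0.1793, 0.1828, 0.2381.
District 3: 0.3998×81.4 + 0.1793×59.8 + 0.1828×39.1 + 0.2381×12.0 = 53.2702 per 10,000.
District 5: 0.3998×86.8 + 0.1793×57.5 + 0.1828×47.3 + 0.2381×14.6 = 57.1344 per 10,000.
Difference = 53.2702 − 57.1344 = -3.8642.

-3.86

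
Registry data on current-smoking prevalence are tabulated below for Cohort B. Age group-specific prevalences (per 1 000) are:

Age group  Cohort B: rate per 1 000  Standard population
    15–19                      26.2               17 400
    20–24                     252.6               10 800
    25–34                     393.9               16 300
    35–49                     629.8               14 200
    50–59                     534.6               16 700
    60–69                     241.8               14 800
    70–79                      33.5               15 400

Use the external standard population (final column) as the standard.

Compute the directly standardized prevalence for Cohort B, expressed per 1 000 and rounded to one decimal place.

Standard total = 105 600; weights = 0.1648, 0.1023, 0.1544, 0.1345, 0.1581, 0.1402, 0.1458.
Standardized rate: 0.1648×26.2 + 0.1023×252.6 + 0.1544×393.9 + 0.1345×629.8 + 0.1581×534.6 + 0.1402×241.8 + 0.1458×33.5 = 298.9588 per 1 000.

299.0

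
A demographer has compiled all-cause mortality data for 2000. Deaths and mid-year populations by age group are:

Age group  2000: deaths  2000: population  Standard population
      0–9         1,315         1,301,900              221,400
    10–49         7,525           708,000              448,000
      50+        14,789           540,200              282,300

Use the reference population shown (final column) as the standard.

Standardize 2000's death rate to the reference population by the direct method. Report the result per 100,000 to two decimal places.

Age-specific rates per 100,000 for 2000: 101.01, 1062.85, 2737.69.
Standard total = 951,700; weights = 0.2326, 0.4707, 0.2966.
Standardized rate: 0.2326×101.01 + 0.4707×1062.85 + 0.2966×2737.69 = 1335.8945 per 100,000.

1335.89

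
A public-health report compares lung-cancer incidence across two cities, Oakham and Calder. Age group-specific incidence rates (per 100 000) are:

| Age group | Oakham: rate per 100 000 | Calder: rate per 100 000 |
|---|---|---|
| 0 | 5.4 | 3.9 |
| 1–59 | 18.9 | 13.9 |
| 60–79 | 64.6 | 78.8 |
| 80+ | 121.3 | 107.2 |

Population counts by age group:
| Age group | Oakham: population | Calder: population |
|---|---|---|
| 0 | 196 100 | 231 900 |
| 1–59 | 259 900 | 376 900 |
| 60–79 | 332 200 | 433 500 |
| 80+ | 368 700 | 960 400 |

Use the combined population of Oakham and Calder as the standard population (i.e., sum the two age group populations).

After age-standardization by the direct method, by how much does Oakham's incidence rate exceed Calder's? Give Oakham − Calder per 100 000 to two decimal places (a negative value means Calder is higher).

Combined standard total = 3 159 600; weights = 0.1355, 0.2015, 0.2423, 0.4207.
Oakham: 0.1355×5.4 + 0.2015×18.9 + 0.2423×64.6 + 0.4207×121.3 = 71.2213 per 100 000.
Calder: 0.1355×3.9 + 0.2015×13.9 + 0.2423×78.8 + 0.4207×107.2 = 67.5204 per 100 000.
Difference = 71.2213 − 67.5204 = 3.7009.

3.70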